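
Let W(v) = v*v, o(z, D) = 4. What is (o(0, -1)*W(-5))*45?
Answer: 4500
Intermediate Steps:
W(v) = v**2
(o(0, -1)*W(-5))*45 = (4*(-5)**2)*45 = (4*25)*45 = 100*45 = 4500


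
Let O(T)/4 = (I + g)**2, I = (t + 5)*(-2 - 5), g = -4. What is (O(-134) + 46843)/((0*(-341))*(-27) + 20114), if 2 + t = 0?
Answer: 49343/20114 ≈ 2.4532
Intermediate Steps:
t = -2 (t = -2 + 0 = -2)
I = -21 (I = (-2 + 5)*(-2 - 5) = 3*(-7) = -21)
O(T) = 2500 (O(T) = 4*(-21 - 4)**2 = 4*(-25)**2 = 4*625 = 2500)
(O(-134) + 46843)/((0*(-341))*(-27) + 20114) = (2500 + 46843)/((0*(-341))*(-27) + 20114) = 49343/(0*(-27) + 20114) = 49343/(0 + 20114) = 49343/20114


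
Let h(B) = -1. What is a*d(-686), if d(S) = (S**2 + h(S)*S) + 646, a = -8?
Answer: -3775424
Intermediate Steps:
d(S) = 646 + S**2 - S (d(S) = (S**2 - S) + 646 = 646 + S**2 - S)
a*d(-686) = -8*(646 + (-686)**2 - 1*(-686)) = -8*(646 + 470596 + 686) = -8*471928 = -3775424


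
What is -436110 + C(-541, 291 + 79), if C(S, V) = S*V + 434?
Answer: -635846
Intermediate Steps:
C(S, V) = 434 + S*V
-436110 + C(-541, 291 + 79) = -436110 + (434 - 541*(291 + 79)) = -436110 + (434 - 541*370) = -436110 + (434 - 200170) = -436110 - 199736 = -635846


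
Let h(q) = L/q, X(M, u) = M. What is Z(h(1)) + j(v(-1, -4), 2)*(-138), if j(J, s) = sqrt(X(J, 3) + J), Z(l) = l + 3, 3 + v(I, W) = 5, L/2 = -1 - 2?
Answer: -279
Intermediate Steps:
L = -6 (L = 2*(-1 - 2) = 2*(-3) = -6)
v(I, W) = 2 (v(I, W) = -3 + 5 = 2)
h(q) = -6/q
Z(l) = 3 + l
j(J, s) = sqrt(2)*sqrt(J) (j(J, s) = sqrt(J + J) = sqrt(2*J) = sqrt(2)*sqrt(J))
Z(h(1)) + j(v(-1, -4), 2)*(-138) = (3 - 6/1) + (sqrt(2)*sqrt(2))*(-138) = (3 - 6*1) + 2*(-138) = (3 - 6) - 276 = -3 - 276 = -279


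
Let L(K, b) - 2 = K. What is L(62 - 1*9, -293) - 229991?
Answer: -229936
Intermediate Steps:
L(K, b) = 2 + K
L(62 - 1*9, -293) - 229991 = (2 + (62 - 1*9)) - 229991 = (2 + (62 - 9)) - 229991 = (2 + 53) - 229991 = 55 - 229991 = -229936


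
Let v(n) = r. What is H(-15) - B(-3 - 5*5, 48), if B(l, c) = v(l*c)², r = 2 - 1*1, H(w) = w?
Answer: -16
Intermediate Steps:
r = 1 (r = 2 - 1 = 1)
v(n) = 1
B(l, c) = 1 (B(l, c) = 1² = 1)
H(-15) - B(-3 - 5*5, 48) = -15 - 1*1 = -15 - 1 = -16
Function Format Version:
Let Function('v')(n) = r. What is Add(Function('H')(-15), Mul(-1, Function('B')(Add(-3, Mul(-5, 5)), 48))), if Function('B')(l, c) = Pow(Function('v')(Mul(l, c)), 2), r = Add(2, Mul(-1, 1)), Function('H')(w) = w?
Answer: -16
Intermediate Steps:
r = 1 (r = Add(2, -1) = 1)
Function('v')(n) = 1
Function('B')(l, c) = 1 (Function('B')(l, c) = Pow(1, 2) = 1)
Add(Function('H')(-15), Mul(-1, Function('B')(Add(-3, Mul(-5, 5)), 48))) = Add(-15, Mul(-1, 1)) = Add(-15, -1) = -16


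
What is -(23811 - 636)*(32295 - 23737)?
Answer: -198331650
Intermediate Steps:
-(23811 - 636)*(32295 - 23737) = -23175*8558 = -1*198331650 = -198331650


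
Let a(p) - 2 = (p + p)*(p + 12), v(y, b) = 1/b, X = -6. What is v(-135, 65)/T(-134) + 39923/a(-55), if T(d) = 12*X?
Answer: 276383/32760 ≈ 8.4366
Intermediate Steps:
T(d) = -72 (T(d) = 12*(-6) = -72)
a(p) = 2 + 2*p*(12 + p) (a(p) = 2 + (p + p)*(p + 12) = 2 + (2*p)*(12 + p) = 2 + 2*p*(12 + p))
v(-135, 65)/T(-134) + 39923/a(-55) = 1/(65*(-72)) + 39923/(2 + 2*(-55)² + 24*(-55)) = (1/65)*(-1/72) + 39923/(2 + 2*3025 - 1320) = -1/4680 + 39923/(2 + 6050 - 1320) = -1/4680 + 39923/4732 = -1/4680 + 39923*(1/4732) = -1/4680 + 3071/364 = 276383/32760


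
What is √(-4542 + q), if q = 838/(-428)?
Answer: I*√208095098/214 ≈ 67.409*I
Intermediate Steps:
q = -419/214 (q = 838*(-1/428) = -419/214 ≈ -1.9579)
√(-4542 + q) = √(-4542 - 419/214) = √(-972407/214) = I*√208095098/214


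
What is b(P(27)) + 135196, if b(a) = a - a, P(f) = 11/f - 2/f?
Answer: 135196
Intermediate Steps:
P(f) = 9/f
b(a) = 0
b(P(27)) + 135196 = 0 + 135196 = 135196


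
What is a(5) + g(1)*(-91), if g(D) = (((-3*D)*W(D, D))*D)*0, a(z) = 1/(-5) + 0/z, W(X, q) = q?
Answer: -1/5 ≈ -0.20000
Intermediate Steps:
a(z) = -1/5 (a(z) = 1*(-1/5) + 0 = -1/5 + 0 = -1/5)
g(D) = 0 (g(D) = (((-3*D)*D)*D)*0 = ((-3*D**2)*D)*0 = -3*D**3*0 = 0)
a(5) + g(1)*(-91) = -1/5 + 0*(-91) = -1/5 + 0 = -1/5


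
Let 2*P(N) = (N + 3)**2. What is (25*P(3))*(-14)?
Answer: -6300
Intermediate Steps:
P(N) = (3 + N)**2/2 (P(N) = (N + 3)**2/2 = (3 + N)**2/2)
(25*P(3))*(-14) = (25*((3 + 3)**2/2))*(-14) = (25*((1/2)*6**2))*(-14) = (25*((1/2)*36))*(-14) = (25*18)*(-14) = 450*(-14) = -6300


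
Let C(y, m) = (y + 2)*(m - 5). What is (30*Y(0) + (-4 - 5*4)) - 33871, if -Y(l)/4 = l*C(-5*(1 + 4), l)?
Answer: -33895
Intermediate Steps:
C(y, m) = (-5 + m)*(2 + y) (C(y, m) = (2 + y)*(-5 + m) = (-5 + m)*(2 + y))
Y(l) = -4*l*(115 - 23*l) (Y(l) = -4*l*(-10 - (-25)*(1 + 4) + 2*l + l*(-5*(1 + 4))) = -4*l*(-10 - (-25)*5 + 2*l + l*(-5*5)) = -4*l*(-10 - 5*(-25) + 2*l + l*(-25)) = -4*l*(-10 + 125 + 2*l - 25*l) = -4*l*(115 - 23*l))
(30*Y(0) + (-4 - 5*4)) - 33871 = (30*(92*0*(-5 + 0)) + (-4 - 5*4)) - 33871 = (30*(92*0*(-5)) + (-4 - 20)) - 33871 = (30*0 - 24) - 33871 = (0 - 24) - 33871 = -24 - 33871 = -33895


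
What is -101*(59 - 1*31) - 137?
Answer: -2965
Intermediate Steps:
-101*(59 - 1*31) - 137 = -101*(59 - 31) - 137 = -101*28 - 137 = -2828 - 137 = -2965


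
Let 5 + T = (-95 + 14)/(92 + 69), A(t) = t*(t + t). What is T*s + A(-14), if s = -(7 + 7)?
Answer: 10788/23 ≈ 469.04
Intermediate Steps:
s = -14 (s = -1*14 = -14)
A(t) = 2*t² (A(t) = t*(2*t) = 2*t²)
T = -886/161 (T = -5 + (-95 + 14)/(92 + 69) = -5 - 81/161 = -886/161 ≈ -5.5031)
T*s + A(-14) = -886/161*(-14) + 2*(-14)² = 1772/23 + 2*196 = 1772/23 + 392 = 10788/23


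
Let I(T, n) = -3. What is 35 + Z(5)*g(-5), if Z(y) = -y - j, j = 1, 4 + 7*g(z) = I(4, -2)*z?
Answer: 179/7 ≈ 25.571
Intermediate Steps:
g(z) = -4/7 - 3*z/7 (g(z) = -4/7 + (-3*z)/7 = -4/7 - 3*z/7)
Z(y) = -1 - y (Z(y) = -y - 1*1 = -y - 1 = -1 - y)
35 + Z(5)*g(-5) = 35 + (-1 - 1*5)*(-4/7 - 3/7*(-5)) = 35 + (-1 - 5)*(-4/7 + 15/7) = 35 - 6*11/7 = 35 - 66/7 = 179/7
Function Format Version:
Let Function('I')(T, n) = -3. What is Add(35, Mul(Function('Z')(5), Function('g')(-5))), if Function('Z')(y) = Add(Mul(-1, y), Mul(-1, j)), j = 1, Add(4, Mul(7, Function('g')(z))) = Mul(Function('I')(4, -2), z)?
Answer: Rational(179, 7) ≈ 25.571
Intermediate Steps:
Function('g')(z) = Add(Rational(-4, 7), Mul(Rational(-3, 7), z)) (Function('g')(z) = Add(Rational(-4, 7), Mul(Rational(1, 7), Mul(-3, z))) = Add(Rational(-4, 7), Mul(Rational(-3, 7), z)))
Function('Z')(y) = Add(-1, Mul(-1, y)) (Function('Z')(y) = Add(Mul(-1, y), Mul(-1, 1)) = Add(Mul(-1, y), -1) = Add(-1, Mul(-1, y)))
Add(35, Mul(Function('Z')(5), Function('g')(-5))) = Add(35, Mul(Add(-1, Mul(-1, 5)), Add(Rational(-4, 7), Mul(Rational(-3, 7), -5)))) = Add(35, Mul(Add(-1, -5), Add(Rational(-4, 7), Rational(15, 7)))) = Add(35, Mul(-6, Rational(11, 7))) = Add(35, Rational(-66, 7)) = Rational(179, 7)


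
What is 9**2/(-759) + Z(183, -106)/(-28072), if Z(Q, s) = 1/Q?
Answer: -12609455/118155048 ≈ -0.10672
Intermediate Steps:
9**2/(-759) + Z(183, -106)/(-28072) = 9**2/(-759) + 1/(183*(-28072)) = 81*(-1/759) + (1/183)*(-1/28072) = -27/253 - 1/5137176 = -12609455/118155048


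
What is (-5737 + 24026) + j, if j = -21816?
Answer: -3527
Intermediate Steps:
(-5737 + 24026) + j = (-5737 + 24026) - 21816 = 18289 - 21816 = -3527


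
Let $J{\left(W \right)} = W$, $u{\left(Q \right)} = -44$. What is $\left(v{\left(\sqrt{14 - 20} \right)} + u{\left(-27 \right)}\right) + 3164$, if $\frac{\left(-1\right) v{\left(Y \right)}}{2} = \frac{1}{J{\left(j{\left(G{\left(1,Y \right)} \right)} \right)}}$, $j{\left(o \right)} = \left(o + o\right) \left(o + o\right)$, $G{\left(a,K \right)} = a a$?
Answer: $\frac{6239}{2} \approx 3119.5$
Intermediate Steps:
$G{\left(a,K \right)} = a^{2}$
$j{\left(o \right)} = 4 o^{2}$ ($j{\left(o \right)} = 2 o 2 o = 4 o^{2}$)
$v{\left(Y \right)} = - \frac{1}{2}$ ($v{\left(Y \right)} = - \frac{2}{4 \left(1^{2}\right)^{2}} = - \frac{2}{4 \cdot 1^{2}} = - \frac{2}{4 \cdot 1} = - \frac{2}{4} = \left(-2\right) \frac{1}{4} = - \frac{1}{2}$)
$\left(v{\left(\sqrt{14 - 20} \right)} + u{\left(-27 \right)}\right) + 3164 = \left(- \frac{1}{2} - 44\right) + 3164 = - \frac{89}{2} + 3164 = \frac{6239}{2}$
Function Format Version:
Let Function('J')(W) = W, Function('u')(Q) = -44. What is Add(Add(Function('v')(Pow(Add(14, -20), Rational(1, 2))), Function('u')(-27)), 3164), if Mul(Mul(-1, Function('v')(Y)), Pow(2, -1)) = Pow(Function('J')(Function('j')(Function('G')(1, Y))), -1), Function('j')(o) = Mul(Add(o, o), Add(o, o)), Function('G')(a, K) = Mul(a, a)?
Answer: Rational(6239, 2) ≈ 3119.5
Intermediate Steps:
Function('G')(a, K) = Pow(a, 2)
Function('j')(o) = Mul(4, Pow(o, 2)) (Function('j')(o) = Mul(Mul(2, o), Mul(2, o)) = Mul(4, Pow(o, 2)))
Function('v')(Y) = Rational(-1, 2) (Function('v')(Y) = Mul(-2, Pow(Mul(4, Pow(Pow(1, 2), 2)), -1)) = Mul(-2, Pow(Mul(4, Pow(1, 2)), -1)) = Mul(-2, Pow(Mul(4, 1), -1)) = Mul(-2, Pow(4, -1)) = Mul(-2, Rational(1, 4)) = Rational(-1, 2))
Add(Add(Function('v')(Pow(Add(14, -20), Rational(1, 2))), Function('u')(-27)), 3164) = Add(Add(Rational(-1, 2), -44), 3164) = Add(Rational(-89, 2), 3164) = Rational(6239, 2)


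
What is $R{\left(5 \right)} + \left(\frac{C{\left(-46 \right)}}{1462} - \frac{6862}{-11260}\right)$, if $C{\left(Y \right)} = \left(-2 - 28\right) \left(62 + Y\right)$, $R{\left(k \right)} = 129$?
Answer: $\frac{532060231}{4115530} \approx 129.28$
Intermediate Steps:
$C{\left(Y \right)} = -1860 - 30 Y$ ($C{\left(Y \right)} = - 30 \left(62 + Y\right) = -1860 - 30 Y$)
$R{\left(5 \right)} + \left(\frac{C{\left(-46 \right)}}{1462} - \frac{6862}{-11260}\right) = 129 + \left(\frac{-1860 - -1380}{1462} - \frac{6862}{-11260}\right) = 129 + \left(\left(-1860 + 1380\right) \frac{1}{1462} - - \frac{3431}{5630}\right) = 129 + \left(\left(-480\right) \frac{1}{1462} + \frac{3431}{5630}\right) = 129 + \left(- \frac{240}{731} + \frac{3431}{5630}\right) = 129 + \frac{1156861}{4115530} = \frac{532060231}{4115530}$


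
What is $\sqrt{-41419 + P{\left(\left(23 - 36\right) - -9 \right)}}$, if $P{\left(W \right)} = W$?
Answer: $i \sqrt{41423} \approx 203.53 i$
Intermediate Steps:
$\sqrt{-41419 + P{\left(\left(23 - 36\right) - -9 \right)}} = \sqrt{-41419 + \left(\left(23 - 36\right) - -9\right)} = \sqrt{-41419 + \left(\left(23 - 36\right) + 9\right)} = \sqrt{-41419 + \left(-13 + 9\right)} = \sqrt{-41419 - 4} = \sqrt{-41423} = i \sqrt{41423}$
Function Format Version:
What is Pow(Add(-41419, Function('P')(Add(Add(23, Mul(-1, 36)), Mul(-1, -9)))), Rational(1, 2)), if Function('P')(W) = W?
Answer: Mul(I, Pow(41423, Rational(1, 2))) ≈ Mul(203.53, I)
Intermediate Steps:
Pow(Add(-41419, Function('P')(Add(Add(23, Mul(-1, 36)), Mul(-1, -9)))), Rational(1, 2)) = Pow(Add(-41419, Add(Add(23, Mul(-1, 36)), Mul(-1, -9))), Rational(1, 2)) = Pow(Add(-41419, Add(Add(23, -36), 9)), Rational(1, 2)) = Pow(Add(-41419, Add(-13, 9)), Rational(1, 2)) = Pow(Add(-41419, -4), Rational(1, 2)) = Pow(-41423, Rational(1, 2)) = Mul(I, Pow(41423, Rational(1, 2)))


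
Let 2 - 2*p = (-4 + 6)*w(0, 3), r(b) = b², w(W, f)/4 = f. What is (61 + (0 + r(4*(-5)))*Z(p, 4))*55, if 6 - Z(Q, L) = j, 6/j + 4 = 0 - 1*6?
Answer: 148555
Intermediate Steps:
w(W, f) = 4*f
j = -⅗ (j = 6/(-4 + (0 - 1*6)) = 6/(-4 + (0 - 6)) = 6/(-4 - 6) = 6/(-10) = 6*(-⅒) = -⅗ ≈ -0.60000)
p = -11 (p = 1 - (-4 + 6)*4*3/2 = 1 - 12 = -11)
Z(Q, L) = 33/5 (Z(Q, L) = 6 - 1*(-⅗) = 6 + ⅗ = 33/5)
(61 + (0 + r(4*(-5)))*Z(p, 4))*55 = (61 + (0 + (4*(-5))²)*(33/5))*55 = (61 + (0 + (-20)²)*(33/5))*55 = (61 + (0 + 400)*(33/5))*55 = (61 + 400*(33/5))*55 = (61 + 2640)*55 = 2701*55 = 148555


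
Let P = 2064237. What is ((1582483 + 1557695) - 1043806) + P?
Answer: 4160609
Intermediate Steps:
((1582483 + 1557695) - 1043806) + P = ((1582483 + 1557695) - 1043806) + 2064237 = (3140178 - 1043806) + 2064237 = 2096372 + 2064237 = 4160609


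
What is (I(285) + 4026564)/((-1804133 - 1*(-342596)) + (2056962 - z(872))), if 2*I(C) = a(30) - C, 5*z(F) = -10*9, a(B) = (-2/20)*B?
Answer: 1342140/198481 ≈ 6.7621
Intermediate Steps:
a(B) = -B/10 (a(B) = (-2*1/20)*B = -B/10)
z(F) = -18 (z(F) = (-10*9)/5 = (⅕)*(-90) = -18)
I(C) = -3/2 - C/2 (I(C) = (-⅒*30 - C)/2 = (-3 - C)/2 = -3/2 - C/2)
(I(285) + 4026564)/((-1804133 - 1*(-342596)) + (2056962 - z(872))) = ((-3/2 - ½*285) + 4026564)/((-1804133 - 1*(-342596)) + (2056962 - 1*(-18))) = ((-3/2 - 285/2) + 4026564)/((-1804133 + 342596) + (2056962 + 18)) = (-144 + 4026564)/(-1461537 + 2056980) = 4026420/595443 = 4026420*(1/595443) = 1342140/198481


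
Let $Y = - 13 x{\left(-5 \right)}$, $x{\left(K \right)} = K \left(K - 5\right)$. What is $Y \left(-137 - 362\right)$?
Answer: $324350$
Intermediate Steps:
$x{\left(K \right)} = K \left(-5 + K\right)$
$Y = -650$ ($Y = - 13 \left(- 5 \left(-5 - 5\right)\right) = - 13 \left(\left(-5\right) \left(-10\right)\right) = \left(-13\right) 50 = -650$)
$Y \left(-137 - 362\right) = - 650 \left(-137 - 362\right) = \left(-650\right) \left(-499\right) = 324350$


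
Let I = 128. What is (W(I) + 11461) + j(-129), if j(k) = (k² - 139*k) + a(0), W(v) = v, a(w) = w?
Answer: 46161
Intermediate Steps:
j(k) = k² - 139*k (j(k) = (k² - 139*k) + 0 = k² - 139*k)
(W(I) + 11461) + j(-129) = (128 + 11461) - 129*(-139 - 129) = 11589 - 129*(-268) = 11589 + 34572 = 46161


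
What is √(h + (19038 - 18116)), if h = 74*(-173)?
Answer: 6*I*√330 ≈ 109.0*I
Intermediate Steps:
h = -12802
√(h + (19038 - 18116)) = √(-12802 + (19038 - 18116)) = √(-12802 + 922) = √(-11880) = 6*I*√330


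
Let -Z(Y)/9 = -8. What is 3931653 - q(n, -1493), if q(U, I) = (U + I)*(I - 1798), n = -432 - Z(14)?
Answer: -2640474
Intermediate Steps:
Z(Y) = 72 (Z(Y) = -9*(-8) = 72)
n = -504 (n = -432 - 1*72 = -432 - 72 = -504)
q(U, I) = (-1798 + I)*(I + U) (q(U, I) = (I + U)*(-1798 + I) = (-1798 + I)*(I + U))
3931653 - q(n, -1493) = 3931653 - ((-1493)² - 1798*(-1493) - 1798*(-504) - 1493*(-504)) = 3931653 - (2229049 + 2684414 + 906192 + 752472) = 3931653 - 1*6572127 = 3931653 - 6572127 = -2640474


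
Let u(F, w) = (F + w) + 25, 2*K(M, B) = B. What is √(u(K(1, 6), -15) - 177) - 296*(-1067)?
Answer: 315832 + 2*I*√41 ≈ 3.1583e+5 + 12.806*I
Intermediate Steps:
K(M, B) = B/2
u(F, w) = 25 + F + w
√(u(K(1, 6), -15) - 177) - 296*(-1067) = √((25 + (½)*6 - 15) - 177) - 296*(-1067) = √((25 + 3 - 15) - 177) + 315832 = √(13 - 177) + 315832 = √(-164) + 315832 = 2*I*√41 + 315832 = 315832 + 2*I*√41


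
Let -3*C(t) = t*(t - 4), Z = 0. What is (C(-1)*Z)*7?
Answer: 0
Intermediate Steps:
C(t) = -t*(-4 + t)/3 (C(t) = -t*(t - 4)/3 = -t*(-4 + t)/3)
(C(-1)*Z)*7 = (((⅓)*(-1)*(4 - 1*(-1)))*0)*7 = (((⅓)*(-1)*(4 + 1))*0)*7 = (((⅓)*(-1)*5)*0)*7 = -5/3*0*7 = 0*7 = 0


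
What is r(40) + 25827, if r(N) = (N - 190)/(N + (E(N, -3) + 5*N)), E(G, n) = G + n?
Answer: 7153929/277 ≈ 25826.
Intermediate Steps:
r(N) = (-190 + N)/(-3 + 7*N) (r(N) = (N - 190)/(N + ((N - 3) + 5*N)) = (-190 + N)/(N + ((-3 + N) + 5*N)) = (-190 + N)/(N + (-3 + 6*N)) = (-190 + N)/(-3 + 7*N))
r(40) + 25827 = (-190 + 40)/(-3 + 7*40) + 25827 = -150/(-3 + 280) + 25827 = -150/277 + 25827 = 7153929/277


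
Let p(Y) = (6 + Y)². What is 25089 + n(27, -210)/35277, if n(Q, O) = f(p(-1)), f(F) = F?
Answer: 885064678/35277 ≈ 25089.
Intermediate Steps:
n(Q, O) = 25 (n(Q, O) = (6 - 1)² = 5² = 25)
25089 + n(27, -210)/35277 = 25089 + 25/35277 = 885064678/35277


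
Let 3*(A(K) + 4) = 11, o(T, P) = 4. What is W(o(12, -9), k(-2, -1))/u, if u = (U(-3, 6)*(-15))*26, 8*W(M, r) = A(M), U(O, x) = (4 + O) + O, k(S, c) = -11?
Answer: -1/18720 ≈ -5.3419e-5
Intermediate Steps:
U(O, x) = 4 + 2*O
A(K) = -⅓ (A(K) = -4 + (⅓)*11 = -4 + 11/3 = -⅓)
W(M, r) = -1/24 (W(M, r) = (⅛)*(-⅓) = -1/24)
u = 780 (u = ((4 + 2*(-3))*(-15))*26 = ((4 - 6)*(-15))*26 = -2*(-15)*26 = 30*26 = 780)
W(o(12, -9), k(-2, -1))/u = -1/24/780 = -1/24*1/780 = -1/18720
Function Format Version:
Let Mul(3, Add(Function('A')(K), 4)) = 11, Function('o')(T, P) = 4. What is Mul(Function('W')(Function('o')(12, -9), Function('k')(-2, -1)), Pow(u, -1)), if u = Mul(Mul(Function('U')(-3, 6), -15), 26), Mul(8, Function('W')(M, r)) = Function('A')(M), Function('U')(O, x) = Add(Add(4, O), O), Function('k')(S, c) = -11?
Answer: Rational(-1, 18720) ≈ -5.3419e-5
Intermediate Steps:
Function('U')(O, x) = Add(4, Mul(2, O))
Function('A')(K) = Rational(-1, 3) (Function('A')(K) = Add(-4, Mul(Rational(1, 3), 11)) = Add(-4, Rational(11, 3)) = Rational(-1, 3))
Function('W')(M, r) = Rational(-1, 24) (Function('W')(M, r) = Mul(Rational(1, 8), Rational(-1, 3)) = Rational(-1, 24))
u = 780 (u = Mul(Mul(Add(4, Mul(2, -3)), -15), 26) = Mul(Mul(Add(4, -6), -15), 26) = Mul(Mul(-2, -15), 26) = Mul(30, 26) = 780)
Mul(Function('W')(Function('o')(12, -9), Function('k')(-2, -1)), Pow(u, -1)) = Mul(Rational(-1, 24), Pow(780, -1)) = Mul(Rational(-1, 24), Rational(1, 780)) = Rational(-1, 18720)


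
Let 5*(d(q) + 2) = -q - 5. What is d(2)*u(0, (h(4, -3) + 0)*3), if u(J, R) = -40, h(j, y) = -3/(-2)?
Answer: 136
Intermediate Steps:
h(j, y) = 3/2 (h(j, y) = -3*(-½) = 3/2)
d(q) = -3 - q/5 (d(q) = -2 + (-q - 5)/5 = -2 + (-5 - q)/5 = -2 + (-1 - q/5) = -3 - q/5)
d(2)*u(0, (h(4, -3) + 0)*3) = (-3 - ⅕*2)*(-40) = (-3 - ⅖)*(-40) = -17/5*(-40) = 136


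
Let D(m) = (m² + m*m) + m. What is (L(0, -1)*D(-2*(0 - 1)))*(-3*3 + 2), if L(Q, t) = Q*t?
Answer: 0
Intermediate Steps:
D(m) = m + 2*m² (D(m) = (m² + m²) + m = 2*m² + m = m + 2*m²)
(L(0, -1)*D(-2*(0 - 1)))*(-3*3 + 2) = ((0*(-1))*((-2*(0 - 1))*(1 + 2*(-2*(0 - 1)))))*(-3*3 + 2) = (0*((-2*(-1))*(1 + 2*(-2*(-1)))))*(-9 + 2) = (0*(2*(1 + 2*2)))*(-7) = (0*(2*(1 + 4)))*(-7) = (0*(2*5))*(-7) = (0*10)*(-7) = 0*(-7) = 0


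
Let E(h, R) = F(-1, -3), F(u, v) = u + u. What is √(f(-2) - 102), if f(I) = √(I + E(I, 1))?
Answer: √(-102 + 2*I) ≈ 0.09901 + 10.1*I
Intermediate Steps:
F(u, v) = 2*u
E(h, R) = -2 (E(h, R) = 2*(-1) = -2)
f(I) = √(-2 + I) (f(I) = √(I - 2) = √(-2 + I))
√(f(-2) - 102) = √(√(-2 - 2) - 102) = √(√(-4) - 102) = √(2*I - 102) = √(-102 + 2*I)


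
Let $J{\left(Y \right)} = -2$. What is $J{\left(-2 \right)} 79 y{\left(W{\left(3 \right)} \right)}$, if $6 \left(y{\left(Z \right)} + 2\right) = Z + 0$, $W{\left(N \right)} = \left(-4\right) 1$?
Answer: $\frac{1264}{3} \approx 421.33$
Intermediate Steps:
$W{\left(N \right)} = -4$
$y{\left(Z \right)} = -2 + \frac{Z}{6}$ ($y{\left(Z \right)} = -2 + \frac{Z + 0}{6} = -2 + \frac{Z}{6}$)
$J{\left(-2 \right)} 79 y{\left(W{\left(3 \right)} \right)} = \left(-2\right) 79 \left(-2 + \frac{1}{6} \left(-4\right)\right) = - 158 \left(-2 - \frac{2}{3}\right) = \left(-158\right) \left(- \frac{8}{3}\right) = \frac{1264}{3}$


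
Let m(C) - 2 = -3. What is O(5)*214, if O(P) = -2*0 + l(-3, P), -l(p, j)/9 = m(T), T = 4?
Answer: 1926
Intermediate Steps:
m(C) = -1 (m(C) = 2 - 3 = -1)
l(p, j) = 9 (l(p, j) = -9*(-1) = 9)
O(P) = 9 (O(P) = -2*0 + 9 = 0 + 9 = 9)
O(5)*214 = 9*214 = 1926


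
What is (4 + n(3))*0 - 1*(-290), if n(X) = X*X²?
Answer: 290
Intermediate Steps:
n(X) = X³
(4 + n(3))*0 - 1*(-290) = (4 + 3³)*0 - 1*(-290) = (4 + 27)*0 + 290 = 31*0 + 290 = 0 + 290 = 290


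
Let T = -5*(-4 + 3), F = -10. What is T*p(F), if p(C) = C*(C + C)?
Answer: 1000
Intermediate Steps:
p(C) = 2*C² (p(C) = C*(2*C) = 2*C²)
T = 5 (T = -5*(-1) = 5)
T*p(F) = 5*(2*(-10)²) = 5*(2*100) = 5*200 = 1000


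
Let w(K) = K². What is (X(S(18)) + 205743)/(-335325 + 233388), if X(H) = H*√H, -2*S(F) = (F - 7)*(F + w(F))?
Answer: -68581/33979 + 171*I*√209/3089 ≈ -2.0183 + 0.8003*I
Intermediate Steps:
S(F) = -(-7 + F)*(F + F²)/2 (S(F) = -(F - 7)*(F + F²)/2 = -(-7 + F)*(F + F²)/2)
X(H) = H^(3/2)
(X(S(18)) + 205743)/(-335325 + 233388) = (((½)*18*(7 - 1*18² + 6*18))^(3/2) + 205743)/(-335325 + 233388) = (((½)*18*(7 - 1*324 + 108))^(3/2) + 205743)/(-101937) = (((½)*18*(7 - 324 + 108))^(3/2) + 205743)*(-1/101937) = (((½)*18*(-209))^(3/2) + 205743)*(-1/101937) = ((-1881)^(3/2) + 205743)*(-1/101937) = (-5643*I*√209 + 205743)*(-1/101937) = (205743 - 5643*I*√209)*(-1/101937) = -68581/33979 + 171*I*√209/3089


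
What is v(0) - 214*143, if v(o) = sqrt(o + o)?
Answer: -30602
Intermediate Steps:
v(o) = sqrt(2)*sqrt(o) (v(o) = sqrt(2*o) = sqrt(2)*sqrt(o))
v(0) - 214*143 = sqrt(2)*sqrt(0) - 214*143 = sqrt(2)*0 - 30602 = 0 - 30602 = -30602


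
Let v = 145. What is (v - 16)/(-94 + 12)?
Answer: -129/82 ≈ -1.5732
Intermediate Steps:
(v - 16)/(-94 + 12) = (145 - 16)/(-94 + 12) = 129/(-82) = -1/82*129 = -129/82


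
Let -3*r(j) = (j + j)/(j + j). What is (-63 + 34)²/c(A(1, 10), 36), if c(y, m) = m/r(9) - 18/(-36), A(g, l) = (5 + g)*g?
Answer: -1682/215 ≈ -7.8233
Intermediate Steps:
A(g, l) = g*(5 + g)
r(j) = -⅓ (r(j) = -(j + j)/(3*(j + j)) = -2*j/(3*(2*j)) = -2*j*1/(2*j)/3 = -⅓*1 = -⅓)
c(y, m) = ½ - 3*m (c(y, m) = m/(-⅓) - 18/(-36) = m*(-3) - 18*(-1/36) = -3*m + ½ = ½ - 3*m)
(-63 + 34)²/c(A(1, 10), 36) = (-63 + 34)²/(½ - 3*36) = (-29)²/(½ - 108) = 841/(-215/2) = 841*(-2/215) = -1682/215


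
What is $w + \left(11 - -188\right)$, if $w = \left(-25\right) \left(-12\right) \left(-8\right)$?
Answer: $-2201$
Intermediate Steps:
$w = -2400$ ($w = 300 \left(-8\right) = -2400$)
$w + \left(11 - -188\right) = -2400 + \left(11 - -188\right) = -2400 + \left(11 + 188\right) = -2400 + 199 = -2201$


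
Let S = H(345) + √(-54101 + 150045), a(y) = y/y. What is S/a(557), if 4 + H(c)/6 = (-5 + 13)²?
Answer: 360 + 2*√23986 ≈ 669.75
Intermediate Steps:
H(c) = 360 (H(c) = -24 + 6*(-5 + 13)² = -24 + 6*8² = -24 + 6*64 = -24 + 384 = 360)
a(y) = 1
S = 360 + 2*√23986 (S = 360 + √(-54101 + 150045) = 360 + √95944 = 360 + 2*√23986 ≈ 669.75)
S/a(557) = (360 + 2*√23986)/1 = (360 + 2*√23986)*1 = 360 + 2*√23986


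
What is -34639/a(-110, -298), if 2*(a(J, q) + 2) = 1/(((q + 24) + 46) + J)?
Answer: 2128724/123 ≈ 17307.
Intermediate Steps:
a(J, q) = -2 + 1/(2*(70 + J + q)) (a(J, q) = -2 + 1/(2*(((q + 24) + 46) + J)) = -2 + 1/(2*(((24 + q) + 46) + J)) = -2 + 1/(2*((70 + q) + J)) = -2 + 1/(2*(70 + J + q)))
-34639/a(-110, -298) = -34639*(70 - 110 - 298)/(-279/2 - 2*(-110) - 2*(-298)) = -34639*(-338/(-279/2 + 220 + 596)) = -34639/((-1/338*1353/2)) = -34639/(-1353/676) = -34639*(-676/1353) = 2128724/123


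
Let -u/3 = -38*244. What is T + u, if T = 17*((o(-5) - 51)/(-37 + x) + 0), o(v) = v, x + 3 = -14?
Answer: 751508/27 ≈ 27834.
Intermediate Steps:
x = -17 (x = -3 - 14 = -17)
u = 27816 (u = -(-114)*244 = -3*(-9272) = 27816)
T = 476/27 (T = 17*((-5 - 51)/(-37 - 17) + 0) = 17*(-56/(-54) + 0) = 17*(-56*(-1/54) + 0) = 17*(28/27 + 0) = 17*(28/27) = 476/27 ≈ 17.630)
T + u = 476/27 + 27816 = 751508/27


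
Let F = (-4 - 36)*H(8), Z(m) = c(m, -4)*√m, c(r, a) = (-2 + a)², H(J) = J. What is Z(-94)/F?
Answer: -9*I*√94/80 ≈ -1.0907*I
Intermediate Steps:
Z(m) = 36*√m (Z(m) = (-2 - 4)²*√m = (-6)²*√m = 36*√m)
F = -320 (F = (-4 - 36)*8 = -40*8 = -320)
Z(-94)/F = (36*√(-94))/(-320) = (36*(I*√94))*(-1/320) = (36*I*√94)*(-1/320) = -9*I*√94/80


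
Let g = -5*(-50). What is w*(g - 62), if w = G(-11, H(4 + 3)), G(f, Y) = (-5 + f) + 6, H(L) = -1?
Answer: -1880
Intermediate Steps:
g = 250
G(f, Y) = 1 + f
w = -10 (w = 1 - 11 = -10)
w*(g - 62) = -10*(250 - 62) = -10*188 = -1880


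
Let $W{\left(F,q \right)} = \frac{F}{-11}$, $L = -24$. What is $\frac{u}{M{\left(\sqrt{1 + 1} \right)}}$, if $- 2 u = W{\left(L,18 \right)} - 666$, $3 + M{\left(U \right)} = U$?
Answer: $- \frac{10953}{77} - \frac{3651 \sqrt{2}}{77} \approx -209.3$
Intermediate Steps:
$M{\left(U \right)} = -3 + U$
$W{\left(F,q \right)} = - \frac{F}{11}$ ($W{\left(F,q \right)} = F \left(- \frac{1}{11}\right) = - \frac{F}{11}$)
$u = \frac{3651}{11}$ ($u = - \frac{\left(- \frac{1}{11}\right) \left(-24\right) - 666}{2} = - \frac{\frac{24}{11} - 666}{2} = \left(- \frac{1}{2}\right) \left(- \frac{7302}{11}\right) = \frac{3651}{11} \approx 331.91$)
$\frac{u}{M{\left(\sqrt{1 + 1} \right)}} = \frac{3651}{11 \left(-3 + \sqrt{1 + 1}\right)} = \frac{3651}{11 \left(-3 + \sqrt{2}\right)}$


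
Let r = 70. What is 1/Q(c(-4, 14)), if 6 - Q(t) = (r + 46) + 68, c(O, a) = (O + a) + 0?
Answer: -1/178 ≈ -0.0056180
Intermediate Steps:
c(O, a) = O + a
Q(t) = -178 (Q(t) = 6 - ((70 + 46) + 68) = 6 - (116 + 68) = 6 - 1*184 = 6 - 184 = -178)
1/Q(c(-4, 14)) = 1/(-178) = -1/178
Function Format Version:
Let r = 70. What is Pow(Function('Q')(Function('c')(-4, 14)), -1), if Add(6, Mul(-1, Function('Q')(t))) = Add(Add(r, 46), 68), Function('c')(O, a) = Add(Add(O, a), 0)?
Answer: Rational(-1, 178) ≈ -0.0056180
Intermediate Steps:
Function('c')(O, a) = Add(O, a)
Function('Q')(t) = -178 (Function('Q')(t) = Add(6, Mul(-1, Add(Add(70, 46), 68))) = Add(6, Mul(-1, Add(116, 68))) = Add(6, Mul(-1, 184)) = Add(6, -184) = -178)
Pow(Function('Q')(Function('c')(-4, 14)), -1) = Pow(-178, -1) = Rational(-1, 178)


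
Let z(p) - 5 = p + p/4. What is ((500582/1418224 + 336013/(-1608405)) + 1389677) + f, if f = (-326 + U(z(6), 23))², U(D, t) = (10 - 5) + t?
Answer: 1686265828935264559/1140539286360 ≈ 1.4785e+6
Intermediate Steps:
z(p) = 5 + 5*p/4 (z(p) = 5 + (p + p/4) = 5 + 5*p/4)
U(D, t) = 5 + t
f = 88804 (f = (-326 + (5 + 23))² = (-326 + 28)² = (-298)² = 88804)
((500582/1418224 + 336013/(-1608405)) + 1389677) + f = ((500582/1418224 + 336013/(-1608405)) + 1389677) + 88804 = ((500582*(1/1418224) + 336013*(-1/1608405)) + 1389677) + 88804 = ((250291/709112 - 336013/1608405) + 1389677) + 88804 = (164298445399/1140539286360 + 1389677) + 88804 = 1584981378149351119/1140539286360 + 88804 = 1686265828935264559/1140539286360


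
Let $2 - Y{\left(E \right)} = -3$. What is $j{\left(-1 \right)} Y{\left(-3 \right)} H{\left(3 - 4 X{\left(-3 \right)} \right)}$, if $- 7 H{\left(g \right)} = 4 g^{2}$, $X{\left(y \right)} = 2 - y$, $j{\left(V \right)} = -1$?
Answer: $\frac{5780}{7} \approx 825.71$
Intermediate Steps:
$Y{\left(E \right)} = 5$ ($Y{\left(E \right)} = 2 - -3 = 2 + 3 = 5$)
$H{\left(g \right)} = - \frac{4 g^{2}}{7}$
$j{\left(-1 \right)} Y{\left(-3 \right)} H{\left(3 - 4 X{\left(-3 \right)} \right)} = \left(-1\right) 5 \left(- \frac{4 \left(3 - 4 \left(2 - -3\right)\right)^{2}}{7}\right) = - 5 \left(- \frac{4 \left(3 - 4 \left(2 + 3\right)\right)^{2}}{7}\right) = - 5 \left(- \frac{4 \left(3 - 20\right)^{2}}{7}\right) = - 5 \left(- \frac{4 \left(-17\right)^{2}}{7}\right) = - 5 \left(\left(- \frac{4}{7}\right) 289\right) = \left(-5\right) \left(- \frac{1156}{7}\right) = \frac{5780}{7}$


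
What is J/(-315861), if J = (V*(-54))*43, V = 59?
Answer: 45666/105287 ≈ 0.43373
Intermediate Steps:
J = -136998 (J = (59*(-54))*43 = -3186*43 = -136998)
J/(-315861) = -136998/(-315861) = -136998*(-1/315861) = 45666/105287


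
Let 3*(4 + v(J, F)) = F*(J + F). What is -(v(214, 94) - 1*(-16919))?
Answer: -79697/3 ≈ -26566.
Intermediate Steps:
v(J, F) = -4 + F*(F + J)/3 (v(J, F) = -4 + (F*(J + F))/3 = -4 + (F*(F + J))/3 = -4 + F*(F + J)/3)
-(v(214, 94) - 1*(-16919)) = -((-4 + (⅓)*94² + (⅓)*94*214) - 1*(-16919)) = -((-4 + (⅓)*8836 + 20116/3) + 16919) = -((-4 + 8836/3 + 20116/3) + 16919) = -(28940/3 + 16919) = -1*79697/3 = -79697/3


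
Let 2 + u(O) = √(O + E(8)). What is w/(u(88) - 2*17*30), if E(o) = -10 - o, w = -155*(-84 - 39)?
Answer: -463915/24867 - 6355*√70/348138 ≈ -18.809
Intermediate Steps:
w = 19065 (w = -155*(-123) = 19065)
u(O) = -2 + √(-18 + O) (u(O) = -2 + √(O + (-10 - 1*8)) = -2 + √(O + (-10 - 8)) = -2 + √(O - 18) = -2 + √(-18 + O))
w/(u(88) - 2*17*30) = 19065/((-2 + √(-18 + 88)) - 2*17*30) = 19065/((-2 + √70) - 34*30) = 19065/((-2 + √70) - 1020) = 19065/(-1022 + √70)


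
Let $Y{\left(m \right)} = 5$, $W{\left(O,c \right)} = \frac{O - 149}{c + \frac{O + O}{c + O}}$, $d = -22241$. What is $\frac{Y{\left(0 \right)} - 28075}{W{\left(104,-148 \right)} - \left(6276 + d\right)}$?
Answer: $- \frac{3143840}{1788113} \approx -1.7582$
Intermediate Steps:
$W{\left(O,c \right)} = \frac{-149 + O}{c + \frac{2 O}{O + c}}$
$\frac{Y{\left(0 \right)} - 28075}{W{\left(104,-148 \right)} - \left(6276 + d\right)} = \frac{5 - 28075}{\frac{104^{2} - 15496 - -22052 + 104 \left(-148\right)}{\left(-148\right)^{2} + 2 \cdot 104 + 104 \left(-148\right)} - -15965} = - \frac{28070}{\frac{10816 - 15496 + 22052 - 15392}{21904 + 208 - 15392} + \left(-6276 + 22241\right)} = - \frac{28070}{\frac{1}{6720} \cdot 1980 + 15965} = - \frac{28070}{\frac{33}{112} + 15965} = - \frac{28070}{\frac{1788113}{112}} = \left(-28070\right) \frac{112}{1788113} = - \frac{3143840}{1788113}$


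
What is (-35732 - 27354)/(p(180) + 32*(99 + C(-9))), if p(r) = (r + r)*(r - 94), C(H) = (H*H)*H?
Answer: -31543/5400 ≈ -5.8413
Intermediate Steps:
C(H) = H³ (C(H) = H²*H = H³)
p(r) = 2*r*(-94 + r) (p(r) = (2*r)*(-94 + r) = 2*r*(-94 + r))
(-35732 - 27354)/(p(180) + 32*(99 + C(-9))) = (-35732 - 27354)/(2*180*(-94 + 180) + 32*(99 + (-9)³)) = -63086/(2*180*86 + 32*(99 - 729)) = -63086/(30960 + 32*(-630)) = -63086/(30960 - 20160) = -63086/10800 = -63086*1/10800 = -31543/5400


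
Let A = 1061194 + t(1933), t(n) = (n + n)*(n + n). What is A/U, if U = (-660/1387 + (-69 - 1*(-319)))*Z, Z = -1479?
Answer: -2220191705/51186711 ≈ -43.374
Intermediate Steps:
t(n) = 4*n² (t(n) = (2*n)*(2*n) = 4*n²)
A = 16007150 (A = 1061194 + 4*1933² = 1061194 + 4*3736489 = 1061194 + 14945956 = 16007150)
U = -511867110/1387 (U = (-660/1387 + (-69 - 1*(-319)))*(-1479) = (-660*1/1387 + (-69 + 319))*(-1479) = (-660/1387 + 250)*(-1479) = (346090/1387)*(-1479) = -511867110/1387 ≈ -3.6905e+5)
A/U = 16007150/(-511867110/1387) = 16007150*(-1387/511867110) = -2220191705/51186711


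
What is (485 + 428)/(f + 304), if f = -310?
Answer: -913/6 ≈ -152.17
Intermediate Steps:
(485 + 428)/(f + 304) = (485 + 428)/(-310 + 304) = 913/(-6) = 913*(-⅙) = -913/6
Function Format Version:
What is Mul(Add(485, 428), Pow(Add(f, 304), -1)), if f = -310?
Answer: Rational(-913, 6) ≈ -152.17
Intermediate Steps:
Mul(Add(485, 428), Pow(Add(f, 304), -1)) = Mul(Add(485, 428), Pow(Add(-310, 304), -1)) = Mul(913, Pow(-6, -1)) = Mul(913, Rational(-1, 6)) = Rational(-913, 6)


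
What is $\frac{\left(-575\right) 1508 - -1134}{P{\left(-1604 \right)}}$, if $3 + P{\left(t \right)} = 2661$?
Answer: $- \frac{432983}{1329} \approx -325.8$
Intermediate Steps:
$P{\left(t \right)} = 2658$ ($P{\left(t \right)} = -3 + 2661 = 2658$)
$\frac{\left(-575\right) 1508 - -1134}{P{\left(-1604 \right)}} = \frac{\left(-575\right) 1508 - -1134}{2658} = \left(-867100 + 1134\right) \frac{1}{2658} = \left(-865966\right) \frac{1}{2658} = - \frac{432983}{1329}$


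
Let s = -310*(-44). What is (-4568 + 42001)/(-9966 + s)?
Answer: 3403/334 ≈ 10.189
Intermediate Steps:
s = 13640
(-4568 + 42001)/(-9966 + s) = (-4568 + 42001)/(-9966 + 13640) = 37433/3674 = 37433*(1/3674) = 3403/334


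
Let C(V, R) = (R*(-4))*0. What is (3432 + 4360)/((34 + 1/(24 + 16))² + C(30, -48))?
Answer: 12467200/1852321 ≈ 6.7306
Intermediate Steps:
C(V, R) = 0 (C(V, R) = -4*R*0 = 0)
(3432 + 4360)/((34 + 1/(24 + 16))² + C(30, -48)) = (3432 + 4360)/((34 + 1/(24 + 16))² + 0) = 7792/((34 + 1/40)² + 0) = 7792/((1361/40)² + 0) = 7792/(1852321/1600 + 0) = 7792/(1852321/1600) = 7792*(1600/1852321) = 12467200/1852321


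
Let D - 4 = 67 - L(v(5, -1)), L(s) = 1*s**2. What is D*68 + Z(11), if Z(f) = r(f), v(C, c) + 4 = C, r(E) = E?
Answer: 4771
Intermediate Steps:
v(C, c) = -4 + C
L(s) = s**2
Z(f) = f
D = 70 (D = 4 + (67 - (-4 + 5)**2) = 4 + (67 - 1*1**2) = 4 + (67 - 1*1) = 4 + (67 - 1) = 4 + 66 = 70)
D*68 + Z(11) = 70*68 + 11 = 4760 + 11 = 4771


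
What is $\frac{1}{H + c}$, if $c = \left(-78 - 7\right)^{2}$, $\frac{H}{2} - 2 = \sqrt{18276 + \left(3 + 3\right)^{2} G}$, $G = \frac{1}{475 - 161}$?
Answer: $\frac{1134953}{8193097837} - \frac{10 \sqrt{18019518}}{8193097837} \approx 0.00013334$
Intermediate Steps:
$G = \frac{1}{314} \approx 0.0031847$
$H = 4 + \frac{10 \sqrt{18019518}}{157}$ ($H = 4 + 2 \sqrt{18276 + \left(3 + 3\right)^{2} \cdot \frac{1}{314}} = 4 + 2 \sqrt{18276 + 6^{2} \cdot \frac{1}{314}} = 4 + 2 \sqrt{18276 + 36 \cdot \frac{1}{314}} = 4 + 2 \sqrt{18276 + \frac{18}{157}} = 4 + 2 \sqrt{\frac{2869350}{157}} = 4 + 2 \frac{5 \sqrt{18019518}}{157} = 4 + \frac{10 \sqrt{18019518}}{157} \approx 274.38$)
$c = 7225$ ($c = \left(-85\right)^{2} = 7225$)
$\frac{1}{H + c} = \frac{1}{\left(4 + \frac{10 \sqrt{18019518}}{157}\right) + 7225} = \frac{1}{7229 + \frac{10 \sqrt{18019518}}{157}}$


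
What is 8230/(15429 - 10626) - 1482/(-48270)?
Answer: 67396691/38640135 ≈ 1.7442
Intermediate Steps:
8230/(15429 - 10626) - 1482/(-48270) = 8230/4803 - 1482*(-1/48270) = 8230*(1/4803) + 247/8045 = 8230/4803 + 247/8045 = 67396691/38640135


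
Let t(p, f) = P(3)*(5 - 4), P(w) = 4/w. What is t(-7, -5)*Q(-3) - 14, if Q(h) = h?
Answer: -18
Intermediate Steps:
t(p, f) = 4/3 (t(p, f) = (4/3)*(5 - 4) = (4*(1/3))*1 = (4/3)*1 = 4/3)
t(-7, -5)*Q(-3) - 14 = (4/3)*(-3) - 14 = -4 - 14 = -18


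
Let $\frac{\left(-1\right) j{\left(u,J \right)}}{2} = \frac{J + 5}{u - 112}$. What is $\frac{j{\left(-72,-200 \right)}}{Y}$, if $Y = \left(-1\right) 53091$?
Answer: $\frac{65}{1628124} \approx 3.9923 \cdot 10^{-5}$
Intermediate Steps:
$Y = -53091$
$j{\left(u,J \right)} = - \frac{2 \left(5 + J\right)}{-112 + u}$ ($j{\left(u,J \right)} = - 2 \frac{J + 5}{u - 112} = - 2 \frac{5 + J}{-112 + u} = - \frac{2 \left(5 + J\right)}{-112 + u}$)
$\frac{j{\left(-72,-200 \right)}}{Y} = \frac{2 \frac{1}{-112 - 72} \left(-5 - -200\right)}{-53091} = \frac{2 \left(-5 + 200\right)}{-184} \left(- \frac{1}{53091}\right) = 2 \left(- \frac{1}{184}\right) 195 \left(- \frac{1}{53091}\right) = \left(- \frac{195}{92}\right) \left(- \frac{1}{53091}\right) = \frac{65}{1628124}$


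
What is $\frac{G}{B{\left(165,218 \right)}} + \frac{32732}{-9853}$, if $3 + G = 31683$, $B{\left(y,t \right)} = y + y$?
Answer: $\frac{5468}{59} \approx 92.678$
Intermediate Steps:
$B{\left(y,t \right)} = 2 y$
$G = 31680$ ($G = -3 + 31683 = 31680$)
$\frac{G}{B{\left(165,218 \right)}} + \frac{32732}{-9853} = \frac{31680}{2 \cdot 165} + \frac{32732}{-9853} = \frac{31680}{330} + 32732 \left(- \frac{1}{9853}\right) = 31680 \cdot \frac{1}{330} - \frac{196}{59} = 96 - \frac{196}{59} = \frac{5468}{59}$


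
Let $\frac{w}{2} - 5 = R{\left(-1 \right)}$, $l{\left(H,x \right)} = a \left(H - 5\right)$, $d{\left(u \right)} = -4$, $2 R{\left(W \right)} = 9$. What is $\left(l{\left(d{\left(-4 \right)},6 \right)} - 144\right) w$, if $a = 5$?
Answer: $-3591$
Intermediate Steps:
$R{\left(W \right)} = \frac{9}{2}$ ($R{\left(W \right)} = \frac{1}{2} \cdot 9 = \frac{9}{2}$)
$l{\left(H,x \right)} = -25 + 5 H$ ($l{\left(H,x \right)} = 5 \left(H - 5\right) = 5 \left(-5 + H\right) = -25 + 5 H$)
$w = 19$ ($w = 10 + 2 \cdot \frac{9}{2} = 10 + 9 = 19$)
$\left(l{\left(d{\left(-4 \right)},6 \right)} - 144\right) w = \left(\left(-25 + 5 \left(-4\right)\right) - 144\right) 19 = \left(\left(-25 - 20\right) - 144\right) 19 = \left(-45 - 144\right) 19 = \left(-189\right) 19 = -3591$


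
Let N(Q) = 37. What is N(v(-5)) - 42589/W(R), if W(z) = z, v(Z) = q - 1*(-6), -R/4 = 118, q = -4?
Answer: 60053/472 ≈ 127.23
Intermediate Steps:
R = -472 (R = -4*118 = -472)
v(Z) = 2 (v(Z) = -4 - 1*(-6) = -4 + 6 = 2)
N(v(-5)) - 42589/W(R) = 37 - 42589/(-472) = 37 - 42589*(-1)/472 = 37 - 1*(-42589/472) = 37 + 42589/472 = 60053/472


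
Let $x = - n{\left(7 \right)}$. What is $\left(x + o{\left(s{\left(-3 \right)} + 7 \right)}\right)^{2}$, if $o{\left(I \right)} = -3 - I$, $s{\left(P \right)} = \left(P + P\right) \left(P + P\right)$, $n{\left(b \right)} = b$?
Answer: $2809$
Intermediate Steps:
$x = -7$ ($x = \left(-1\right) 7 = -7$)
$s{\left(P \right)} = 4 P^{2}$ ($s{\left(P \right)} = 2 P 2 P = 4 P^{2}$)
$\left(x + o{\left(s{\left(-3 \right)} + 7 \right)}\right)^{2} = \left(-7 - \left(10 + 36\right)\right)^{2} = \left(-7 - 46\right)^{2} = \left(-53\right)^{2} = 2809$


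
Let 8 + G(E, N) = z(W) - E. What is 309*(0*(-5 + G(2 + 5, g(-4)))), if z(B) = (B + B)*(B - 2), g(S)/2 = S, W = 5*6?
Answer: 0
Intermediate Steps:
W = 30
g(S) = 2*S
z(B) = 2*B*(-2 + B) (z(B) = (2*B)*(-2 + B) = 2*B*(-2 + B))
G(E, N) = 1672 - E (G(E, N) = -8 + (2*30*(-2 + 30) - E) = -8 + (2*30*28 - E) = -8 + (1680 - E) = 1672 - E)
309*(0*(-5 + G(2 + 5, g(-4)))) = 309*(0*(-5 + (1672 - (2 + 5)))) = 309*(0*(-5 + (1672 - 1*7))) = 309*(0*(-5 + (1672 - 7))) = 309*(0*(-5 + 1665)) = 309*(0*1660) = 309*0 = 0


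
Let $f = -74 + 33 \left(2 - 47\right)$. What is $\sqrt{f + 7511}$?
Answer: $8 \sqrt{93} \approx 77.149$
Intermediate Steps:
$f = -1559$ ($f = -74 + 33 \left(2 - 47\right) = -74 + 33 \left(-45\right) = -74 - 1485 = -1559$)
$\sqrt{f + 7511} = \sqrt{-1559 + 7511} = \sqrt{5952} = 8 \sqrt{93}$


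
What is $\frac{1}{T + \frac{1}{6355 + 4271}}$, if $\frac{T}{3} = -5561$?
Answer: $- \frac{10626}{177273557} \approx -5.9941 \cdot 10^{-5}$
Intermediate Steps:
$T = -16683$ ($T = 3 \left(-5561\right) = -16683$)
$\frac{1}{T + \frac{1}{6355 + 4271}} = \frac{1}{-16683 + \frac{1}{6355 + 4271}} = \frac{1}{-16683 + \frac{1}{10626}} = \frac{1}{- \frac{177273557}{10626}} = - \frac{10626}{177273557}$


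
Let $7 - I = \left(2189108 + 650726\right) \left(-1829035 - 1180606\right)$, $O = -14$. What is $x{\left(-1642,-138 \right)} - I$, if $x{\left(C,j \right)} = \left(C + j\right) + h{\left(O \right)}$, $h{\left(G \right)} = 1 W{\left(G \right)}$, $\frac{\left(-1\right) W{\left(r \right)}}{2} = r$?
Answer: $-8546880841353$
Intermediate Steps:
$W{\left(r \right)} = - 2 r$
$h{\left(G \right)} = - 2 G$ ($h{\left(G \right)} = 1 \left(- 2 G\right) = - 2 G$)
$x{\left(C,j \right)} = 28 + C + j$ ($x{\left(C,j \right)} = \left(C + j\right) - -28 = \left(C + j\right) + 28 = 28 + C + j$)
$I = 8546880839601$ ($I = 7 - \left(2189108 + 650726\right) \left(-1829035 - 1180606\right) = 7 - 2839834 \left(-3009641\right) = 7 - -8546880839594 = 7 + 8546880839594 = 8546880839601$)
$x{\left(-1642,-138 \right)} - I = \left(28 - 1642 - 138\right) - 8546880839601 = -1752 - 8546880839601 = -8546880841353$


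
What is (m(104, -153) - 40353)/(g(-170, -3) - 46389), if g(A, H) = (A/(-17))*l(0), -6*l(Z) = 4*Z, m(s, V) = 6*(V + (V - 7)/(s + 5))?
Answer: 1499833/1685467 ≈ 0.88986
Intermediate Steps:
m(s, V) = 6*V + 6*(-7 + V)/(5 + s) (m(s, V) = 6*(V + (-7 + V)/(5 + s)) = 6*V + 6*(-7 + V)/(5 + s))
l(Z) = -2*Z/3
g(A, H) = 0 (g(A, H) = (A/(-17))*(-⅔*0) = (A*(-1/17))*0 = -A/17*0 = 0)
(m(104, -153) - 40353)/(g(-170, -3) - 46389) = (6*(-7 + 6*(-153) - 153*104)/(5 + 104) - 40353)/(0 - 46389) = (6*(-7 - 918 - 15912)/109 - 40353)/(-46389) = (6*(1/109)*(-16837) - 40353)*(-1/46389) = (-101022/109 - 40353)*(-1/46389) = -4499499/109*(-1/46389) = 1499833/1685467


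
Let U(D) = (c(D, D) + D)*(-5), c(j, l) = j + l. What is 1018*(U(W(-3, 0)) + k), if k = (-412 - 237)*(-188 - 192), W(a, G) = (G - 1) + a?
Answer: 251120240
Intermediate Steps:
W(a, G) = -1 + G + a (W(a, G) = (-1 + G) + a = -1 + G + a)
U(D) = -15*D (U(D) = ((D + D) + D)*(-5) = (2*D + D)*(-5) = (3*D)*(-5) = -15*D)
k = 246620 (k = -649*(-380) = 246620)
1018*(U(W(-3, 0)) + k) = 1018*(-15*(-1 + 0 - 3) + 246620) = 1018*(-15*(-4) + 246620) = 1018*(60 + 246620) = 1018*246680 = 251120240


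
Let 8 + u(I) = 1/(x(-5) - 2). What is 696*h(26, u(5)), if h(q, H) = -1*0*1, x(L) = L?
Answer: 0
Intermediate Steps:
u(I) = -57/7 (u(I) = -8 + 1/(-5 - 2) = -8 + 1/(-7) = -8 - ⅐ = -57/7)
h(q, H) = 0 (h(q, H) = 0*1 = 0)
696*h(26, u(5)) = 696*0 = 0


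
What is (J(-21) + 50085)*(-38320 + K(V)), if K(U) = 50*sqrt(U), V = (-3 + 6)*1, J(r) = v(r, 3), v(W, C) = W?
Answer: -1918452480 + 2503200*sqrt(3) ≈ -1.9141e+9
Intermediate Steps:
J(r) = r
V = 3 (V = 3*1 = 3)
(J(-21) + 50085)*(-38320 + K(V)) = (-21 + 50085)*(-38320 + 50*sqrt(3)) = 50064*(-38320 + 50*sqrt(3)) = -1918452480 + 2503200*sqrt(3)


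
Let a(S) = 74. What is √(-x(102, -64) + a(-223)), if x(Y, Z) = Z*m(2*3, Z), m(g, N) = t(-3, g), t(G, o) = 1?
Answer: √138 ≈ 11.747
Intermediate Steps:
m(g, N) = 1
x(Y, Z) = Z (x(Y, Z) = Z*1 = Z)
√(-x(102, -64) + a(-223)) = √(-1*(-64) + 74) = √(64 + 74) = √138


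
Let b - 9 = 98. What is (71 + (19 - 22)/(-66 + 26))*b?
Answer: 304201/40 ≈ 7605.0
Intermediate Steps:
b = 107 (b = 9 + 98 = 107)
(71 + (19 - 22)/(-66 + 26))*b = (71 + (19 - 22)/(-66 + 26))*107 = (71 - 3/(-40))*107 = (71 - 3*(-1/40))*107 = (71 + 3/40)*107 = (2843/40)*107 = 304201/40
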